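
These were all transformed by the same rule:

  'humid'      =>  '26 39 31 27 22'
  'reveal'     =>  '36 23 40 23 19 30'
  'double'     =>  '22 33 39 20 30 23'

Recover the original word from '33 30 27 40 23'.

h is letter #8 and maps to 26: an offset of 18. The number is (letter's place in the alphabet, a=1) + 18.
Decoding 33 30 27 40 23: 33→(33−18)÷1=15=o, 30→(30−18)÷1=12=l, 27→(27−18)÷1=9=i, 40→(40−18)÷1=22=v, 23→(23−18)÷1=5=e.

olive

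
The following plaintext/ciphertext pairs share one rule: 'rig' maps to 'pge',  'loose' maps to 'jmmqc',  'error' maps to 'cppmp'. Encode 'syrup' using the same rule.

qwpsn

It's a constant shift of +24 (ROT24).
For syrup: s+24=q, y+24=w, r+24=p, u+24=s, p+24=n.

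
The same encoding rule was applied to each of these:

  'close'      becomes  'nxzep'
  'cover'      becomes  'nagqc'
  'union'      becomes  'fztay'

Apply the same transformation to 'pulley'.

agwxpk

Shifts by position in close: pos 0: c→n (+11), pos 1: l→x (+12), pos 2: o→z (+11), pos 3: s→e (+12) — repeating every 2. It's a Vigenère-style cipher with numeric key [11,12]: position i shifts by key[i mod 2].
On pulley: p+11=a, u+12=g, l+11=w, l+12=x, e+11=p, y+12=k.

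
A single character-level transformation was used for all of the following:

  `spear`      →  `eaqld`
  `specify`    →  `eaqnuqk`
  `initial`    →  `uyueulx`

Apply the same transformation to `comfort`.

ozyqacf

Shifts by position in spear: pos 0: s→e (+12), pos 1: p→a (+11), pos 2: e→q (+12), pos 3: a→l (+11) — repeating every 2. A repeating key of period 2 is used — shifts +12, +11 over and over.
Applying it to comfort: c+12=o, o+11=z, m+12=y, f+11=q, o+12=a, r+11=c, t+12=f.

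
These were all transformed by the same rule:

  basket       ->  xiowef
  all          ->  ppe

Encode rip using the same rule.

The output letters match the input read backwards, each shifted +4: basket reversed is teksab. Read the word backwards and shift each letter +4.
On rip: reverse → pir; then shift: p+4=t, i+4=m, r+4=v.

tmv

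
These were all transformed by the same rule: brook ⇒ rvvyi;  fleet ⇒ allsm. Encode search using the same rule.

ojyhlz

The output letters match the input read backwards, each shifted +7: brook reversed is koorb. Two steps: reverse the string, then apply a Caesar shift of +7.
On search: reverse → hcraes; then shift: h+7=o, c+7=j, r+7=y, a+7=h, e+7=l, s+7=z.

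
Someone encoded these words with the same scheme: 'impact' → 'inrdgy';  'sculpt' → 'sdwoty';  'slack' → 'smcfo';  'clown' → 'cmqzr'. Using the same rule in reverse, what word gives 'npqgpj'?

noodle

Letter i (0-indexed) is shifted by i+0, so successive shifts are 0, 1, 2, ….
Reversing it on npqgpj: n−0=n, p−1=o, q−2=o, g−3=d, p−4=l, j−5=e.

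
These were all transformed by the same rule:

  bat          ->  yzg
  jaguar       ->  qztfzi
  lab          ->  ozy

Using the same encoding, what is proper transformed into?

Each pair mirrors across the alphabet (b↔y, a↔z, t↔g): positions sum to 25. Letters are reflected about the middle of the alphabet (position → 25−position): Atbash.
On proper: p↔k, r↔i, o↔l, p↔k, e↔v, r↔i.

kilkvi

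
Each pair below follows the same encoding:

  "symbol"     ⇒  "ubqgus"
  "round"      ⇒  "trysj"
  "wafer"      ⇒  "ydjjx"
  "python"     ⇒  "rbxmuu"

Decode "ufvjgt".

The shift increases by 1 at each position, starting from +2: 2, 3, 4, ….
Reversing it on ufvjgt: u−2=s, f−3=c, v−4=r, j−5=e, g−6=a, t−7=m.

scream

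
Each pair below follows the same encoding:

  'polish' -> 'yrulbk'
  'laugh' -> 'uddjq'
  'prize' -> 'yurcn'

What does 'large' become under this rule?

udajn

Shifts by position in polish: pos 0: p→y (+9), pos 1: o→r (+3), pos 2: l→u (+9), pos 3: i→l (+3) — repeating every 2. A repeating key of period 2 is used — shifts +9, +3 over and over.
For large: l+9=u, a+3=d, r+9=a, g+3=j, e+9=n.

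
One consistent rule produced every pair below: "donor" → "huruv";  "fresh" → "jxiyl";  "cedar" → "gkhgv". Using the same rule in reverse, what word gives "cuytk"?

Shifts by position in donor: pos 0: d→h (+4), pos 1: o→u (+6), pos 2: n→r (+4), pos 3: o→u (+6) — repeating every 2. It's a Vigenère-style cipher with numeric key [4,6]: position i shifts by key[i mod 2].
Reversing it on cuytk: c−4=y, u−6=o, y−4=u, t−6=n, k−4=g.

young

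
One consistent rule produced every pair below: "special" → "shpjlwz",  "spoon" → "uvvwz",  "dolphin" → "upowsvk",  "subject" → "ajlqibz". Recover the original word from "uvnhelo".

hexagon

The output letters match the input read backwards, each shifted +7: special reversed is laiceps. Two steps: reverse the string, then apply a Caesar shift of +7.
Undoing it on uvnhelo: shift back: u−7=n, v−7=o, n−7=g, h−7=a, e−7=x, l−7=e, o−7=h → nogaxeh; then reverse → hexagon.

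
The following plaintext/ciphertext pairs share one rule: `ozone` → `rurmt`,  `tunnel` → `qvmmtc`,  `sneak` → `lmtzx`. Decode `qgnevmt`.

o(14)→r(17) and z(25)→u(20) fit y≡5x+25 (mod 26); the inverse of 5 mod 26 is 21. Treating letters as 0–25, the rule is x ↦ 5x + 25 (mod 26).
Undoing it on qgnevmt: q(16)→21·(16−25)≡19=t; g(6)→21·(6−25)≡17=r; n(13)→21·(13−25)≡8=i; e(4)→21·(4−25)≡1=b; v(21)→21·(21−25)≡20=u; m(12)→21·(12−25)≡13=n; t(19)→21·(19−25)≡4=e (all mod 26).

tribune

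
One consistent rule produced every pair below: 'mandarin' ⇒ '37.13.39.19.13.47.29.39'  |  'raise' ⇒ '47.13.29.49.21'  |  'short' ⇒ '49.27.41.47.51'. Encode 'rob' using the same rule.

m(#13)→37 and a(#1)→13: differences scale by 2, so n = 2·pos + 11. The formula is n = 2×(alphabet index, a=1) + 11.
For rob: r=18→47, o=15→41, b=2→15.

47.41.15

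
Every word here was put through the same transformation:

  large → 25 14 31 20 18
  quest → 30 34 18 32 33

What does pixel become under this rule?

l is letter #12 and maps to 25: an offset of 13. The number is (letter's place in the alphabet, a=1) + 13.
Applying it to pixel: p=16→29, i=9→22, x=24→37, e=5→18, l=12→25.

29 22 37 18 25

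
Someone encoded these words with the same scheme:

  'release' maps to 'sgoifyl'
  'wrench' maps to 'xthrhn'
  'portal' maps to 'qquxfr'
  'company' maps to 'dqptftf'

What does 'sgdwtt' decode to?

Each letter shifts forward by (position + 1), i.e. 1, 2, 3, … — the shift grows by one for each successive letter.
Decoding sgdwtt: s−1=r, g−2=e, d−3=a, w−4=s, t−5=o, t−6=n.

reason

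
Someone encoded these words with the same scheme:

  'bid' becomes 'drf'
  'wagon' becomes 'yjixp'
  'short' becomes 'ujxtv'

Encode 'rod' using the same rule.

The shift depends on letter class: consonant b→d is +2, but vowel i→r is +9. Vowels shift forward by 9 and consonants shift forward by 2.
For rod: r(cons)+2=t, o(vowel)+9=x, d(cons)+2=f.

txf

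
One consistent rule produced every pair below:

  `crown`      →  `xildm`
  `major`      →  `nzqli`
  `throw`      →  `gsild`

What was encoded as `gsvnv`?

theme

Each pair mirrors across the alphabet (c↔x, r↔i, o↔l): positions sum to 25. This is the alphabet-reversal cipher (Atbash): a becomes z, b becomes y, etc.
Reversing it on gsvnv: g↔t, s↔h, v↔e, n↔m, v↔e.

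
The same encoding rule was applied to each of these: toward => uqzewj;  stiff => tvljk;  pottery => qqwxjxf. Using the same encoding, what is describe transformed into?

Letter i (0-indexed) is shifted by i+1, so successive shifts are 1, 2, 3, ….
Applying it to describe: d+1=e, e+2=g, s+3=v, c+4=g, r+5=w, i+6=o, b+7=i, e+8=m.

egvgwoim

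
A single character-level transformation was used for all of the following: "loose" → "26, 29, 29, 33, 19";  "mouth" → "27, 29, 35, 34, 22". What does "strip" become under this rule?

33, 34, 32, 23, 30

l is letter #12 and maps to 26: an offset of 14. Each letter is replaced by its alphabet position (a=1..z=26) + 14.
On strip: s=19→33, t=20→34, r=18→32, i=9→23, p=16→30.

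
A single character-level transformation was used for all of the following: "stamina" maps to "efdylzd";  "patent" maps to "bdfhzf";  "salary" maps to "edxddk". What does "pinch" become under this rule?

blzot

The shift depends on letter class: consonant s→e is +12, but vowel a→d is +3. Two shifts are in play — +3 for a/e/i/o/u, +12 for every other letter.
On pinch: p(cons)+12=b, i(vowel)+3=l, n(cons)+12=z, c(cons)+12=o, h(cons)+12=t.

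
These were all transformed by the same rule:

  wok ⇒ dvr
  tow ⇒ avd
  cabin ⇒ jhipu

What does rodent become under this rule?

yvklua

Every letter moves 7 places later in the alphabet, wrapping around z→a.
For rodent: r+7=y, o+7=v, d+7=k, e+7=l, n+7=u, t+7=a.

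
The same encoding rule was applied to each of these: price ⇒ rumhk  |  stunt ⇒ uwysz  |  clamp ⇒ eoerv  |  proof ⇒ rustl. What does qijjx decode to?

offer

Each letter shifts forward by (position + 2), i.e. 2, 3, 4, … — the shift grows by one for each successive letter.
Undoing it on qijjx: q−2=o, i−3=f, j−4=f, j−5=e, x−6=r.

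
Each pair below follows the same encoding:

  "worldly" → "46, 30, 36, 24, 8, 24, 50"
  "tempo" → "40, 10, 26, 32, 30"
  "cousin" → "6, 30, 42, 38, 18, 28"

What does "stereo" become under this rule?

38, 40, 10, 36, 10, 30

w(#23)→46 and o(#15)→30: differences scale by 2, so n = 2·pos + 0. With a=1..z=26, the number is 2·pos.
Applying it to stereo: s=19→38, t=20→40, e=5→10, r=18→36, e=5→10, o=15→30.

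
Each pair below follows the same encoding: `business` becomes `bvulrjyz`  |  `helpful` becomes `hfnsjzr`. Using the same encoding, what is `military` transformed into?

In business: b→b is +0, u→v is +1, s→u is +2, i→l is +3 — the shift increases by 1 each position. The shift increases by 1 at each position, starting from +0: 0, 1, 2, ….
For military: m+0=m, i+1=j, l+2=n, i+3=l, t+4=x, a+5=f, r+6=x, y+7=f.

mjnlxfxf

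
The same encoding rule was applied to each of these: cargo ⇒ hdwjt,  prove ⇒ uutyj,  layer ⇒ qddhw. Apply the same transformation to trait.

Shifts by position in cargo: pos 0: c→h (+5), pos 1: a→d (+3), pos 2: r→w (+5), pos 3: g→j (+3) — repeating every 2. It's a Vigenère-style cipher with numeric key [5,3]: position i shifts by key[i mod 2].
For trait: t+5=y, r+3=u, a+5=f, i+3=l, t+5=y.

yufly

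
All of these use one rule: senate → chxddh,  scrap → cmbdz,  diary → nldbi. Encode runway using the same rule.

Vowels shift forward by 3 and consonants shift forward by 10.
For runway: r(cons)+10=b, u(vowel)+3=x, n(cons)+10=x, w(cons)+10=g, a(vowel)+3=d, y(cons)+10=i.

bxxgdi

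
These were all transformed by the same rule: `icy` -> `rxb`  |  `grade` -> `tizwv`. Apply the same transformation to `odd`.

lww

Each letter is replaced by its mirror in the alphabet: a↔z, b↔y, c↔x, and so on (the Atbash cipher).
For odd: o↔l, d↔w, d↔w.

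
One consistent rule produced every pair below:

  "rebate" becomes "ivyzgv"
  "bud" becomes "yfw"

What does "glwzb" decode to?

Each letter is replaced by its mirror in the alphabet: a↔z, b↔y, c↔x, and so on (the Atbash cipher).
Undoing it on glwzb: g↔t, l↔o, w↔d, z↔a, b↔y.

today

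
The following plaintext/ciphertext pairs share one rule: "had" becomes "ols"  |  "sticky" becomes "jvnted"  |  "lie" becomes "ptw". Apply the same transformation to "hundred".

Read the word backwards and shift each letter +11.
Applying it to hundred: reverse → derdnuh; then shift: d+11=o, e+11=p, r+11=c, d+11=o, n+11=y, u+11=f, h+11=s.

opcoyfs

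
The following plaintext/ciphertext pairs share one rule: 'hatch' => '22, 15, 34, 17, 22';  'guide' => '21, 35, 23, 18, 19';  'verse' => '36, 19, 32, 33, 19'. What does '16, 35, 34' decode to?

h is letter #8 and maps to 22: an offset of 14. The number is (letter's place in the alphabet, a=1) + 14.
Reversing it on 16, 35, 34: 16→(16−14)÷1=2=b, 35→(35−14)÷1=21=u, 34→(34−14)÷1=20=t.

but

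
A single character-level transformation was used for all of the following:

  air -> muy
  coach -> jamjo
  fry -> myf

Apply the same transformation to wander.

The shift depends on letter class: consonant r→y is +7, but vowel a→m is +12. Vowels shift forward by 12 and consonants shift forward by 7.
On wander: w(cons)+7=d, a(vowel)+12=m, n(cons)+7=u, d(cons)+7=k, e(vowel)+12=q, r(cons)+7=y.

dmukqy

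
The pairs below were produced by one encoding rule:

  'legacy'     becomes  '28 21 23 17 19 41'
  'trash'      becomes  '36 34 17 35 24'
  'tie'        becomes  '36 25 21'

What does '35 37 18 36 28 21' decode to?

Each letter is replaced by its alphabet position (a=1..z=26) + 16.
Reversing it on 35 37 18 36 28 21: 35→(35−16)÷1=19=s, 37→(37−16)÷1=21=u, 18→(18−16)÷1=2=b, 36→(36−16)÷1=20=t, 28→(28−16)÷1=12=l, 21→(21−16)÷1=5=e.

subtle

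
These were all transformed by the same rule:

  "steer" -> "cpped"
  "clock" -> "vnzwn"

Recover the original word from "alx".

map

The output letters match the input read backwards, each shifted +11: steer reversed is reets. Read the word backwards and shift each letter +11.
Undoing it on alx: shift back: a−11=p, l−11=a, x−11=m → pam; then reverse → map.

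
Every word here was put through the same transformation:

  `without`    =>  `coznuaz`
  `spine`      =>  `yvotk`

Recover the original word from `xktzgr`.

Compare letters: w→c is +6, i→o is +6, t→z is +6 — a constant shift. Each letter is shifted forward by 6 in the alphabet (a Caesar shift of +6).
Undoing it on xktzgr: x−6=r, k−6=e, t−6=n, z−6=t, g−6=a, r−6=l.

rental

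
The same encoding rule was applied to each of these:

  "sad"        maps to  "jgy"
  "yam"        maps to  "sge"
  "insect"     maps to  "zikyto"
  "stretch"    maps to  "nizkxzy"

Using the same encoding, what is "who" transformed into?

unc

Two steps: reverse the string, then apply a Caesar shift of +6.
On who: reverse → ohw; then shift: o+6=u, h+6=n, w+6=c.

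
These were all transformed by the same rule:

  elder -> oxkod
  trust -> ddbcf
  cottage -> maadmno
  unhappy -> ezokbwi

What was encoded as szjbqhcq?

increase

Shifts by position in elder: pos 0: e→o (+10), pos 1: l→x (+12), pos 2: d→k (+7), pos 3: e→o (+10), pos 4: r→d (+12) — repeating every 3. The shifts repeat in a cycle of length 3: positions 0,1,… shift by +10, +12, +7, then the pattern repeats.
Undoing it on szjbqhcq: s−10=i, z−12=n, j−7=c, b−10=r, q−12=e, h−7=a, c−10=s, q−12=e.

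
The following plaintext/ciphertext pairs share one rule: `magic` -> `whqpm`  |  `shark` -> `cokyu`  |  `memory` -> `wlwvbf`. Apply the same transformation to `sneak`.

cuohu

The shifts repeat in a cycle of length 2: positions 0,1,… shift by +10, +7, then the pattern repeats.
On sneak: s+10=c, n+7=u, e+10=o, a+7=h, k+10=u.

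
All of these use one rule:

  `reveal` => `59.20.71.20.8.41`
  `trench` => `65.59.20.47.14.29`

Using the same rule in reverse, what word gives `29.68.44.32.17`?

humid

Each letter becomes 3×(its alphabet position, a=1..z=26) + 5.
Reversing it on 29.68.44.32.17: 29→(29−5)÷3=8=h, 68→(68−5)÷3=21=u, 44→(44−5)÷3=13=m, 32→(32−5)÷3=9=i, 17→(17−5)÷3=4=d.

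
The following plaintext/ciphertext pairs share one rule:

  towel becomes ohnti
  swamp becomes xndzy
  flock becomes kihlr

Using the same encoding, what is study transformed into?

xofcv

Each letter's alphabet position (a=0..z=25) is mapped through 17·x+3 mod 26 — an affine cipher.
For study: s(18)→17·18+3≡23=x; t(19)→17·19+3≡14=o; u(20)→17·20+3≡5=f; d(3)→17·3+3≡2=c; y(24)→17·24+3≡21=v (all mod 26).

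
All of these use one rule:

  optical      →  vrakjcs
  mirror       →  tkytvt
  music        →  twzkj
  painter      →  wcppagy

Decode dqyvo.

A repeating key of period 2 is used — shifts +7, +2 over and over.
Undoing it on dqyvo: d−7=w, q−2=o, y−7=r, v−2=t, o−7=h.

worth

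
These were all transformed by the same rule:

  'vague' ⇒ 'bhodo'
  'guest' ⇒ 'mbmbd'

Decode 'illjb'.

In vague: v→b is +6, a→h is +7, g→o is +8, u→d is +9 — the shift increases by 1 each position. The shift increases by 1 at each position, starting from +6: 6, 7, 8, ….
Decoding illjb: i−6=c, l−7=e, l−8=d, j−9=a, b−10=r.

cedar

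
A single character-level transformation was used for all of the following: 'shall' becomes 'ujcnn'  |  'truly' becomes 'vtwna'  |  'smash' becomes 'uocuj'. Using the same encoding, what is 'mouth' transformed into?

Each letter is shifted forward by 2 in the alphabet (a Caesar shift of +2).
For mouth: m+2=o, o+2=q, u+2=w, t+2=v, h+2=j.

oqwvj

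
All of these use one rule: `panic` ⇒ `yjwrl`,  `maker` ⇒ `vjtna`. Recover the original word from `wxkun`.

noble

Compare letters: p→y is +9, a→j is +9, n→w is +9 — a constant shift. Each letter is shifted forward by 9 in the alphabet (a Caesar shift of +9).
Undoing it on wxkun: w−9=n, x−9=o, k−9=b, u−9=l, n−9=e.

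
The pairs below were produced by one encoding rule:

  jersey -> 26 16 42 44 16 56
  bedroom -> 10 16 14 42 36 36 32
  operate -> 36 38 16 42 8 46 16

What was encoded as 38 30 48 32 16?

j(#10)→26 and e(#5)→16: differences scale by 2, so n = 2·pos + 6. Each letter becomes 2×(its alphabet position, a=1..z=26) + 6.
Reversing it on 38 30 48 32 16: 38→(38−6)÷2=16=p, 30→(30−6)÷2=12=l, 48→(48−6)÷2=21=u, 32→(32−6)÷2=13=m, 16→(16−6)÷2=5=e.

plume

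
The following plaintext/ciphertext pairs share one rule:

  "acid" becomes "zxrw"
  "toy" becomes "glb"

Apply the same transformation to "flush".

uofhs

This is the alphabet-reversal cipher (Atbash): a becomes z, b becomes y, etc.
On flush: f↔u, l↔o, u↔f, s↔h, h↔s.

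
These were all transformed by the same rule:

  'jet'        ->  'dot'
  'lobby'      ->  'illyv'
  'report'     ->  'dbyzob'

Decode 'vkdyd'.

total

The output letters match the input read backwards, each shifted +10: jet reversed is tej. Two steps: reverse the string, then apply a Caesar shift of +10.
Undoing it on vkdyd: shift back: v−10=l, k−10=a, d−10=t, y−10=o, d−10=t → latot; then reverse → total.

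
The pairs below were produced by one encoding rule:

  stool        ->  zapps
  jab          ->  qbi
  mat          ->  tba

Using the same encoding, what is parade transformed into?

The shift depends on letter class: consonant s→z is +7, but vowel o→p is +1. Vowels shift forward by 1 and consonants shift forward by 7.
For parade: p(cons)+7=w, a(vowel)+1=b, r(cons)+7=y, a(vowel)+1=b, d(cons)+7=k, e(vowel)+1=f.

wbybkf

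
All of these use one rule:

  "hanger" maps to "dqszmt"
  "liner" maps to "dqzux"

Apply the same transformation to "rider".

The output letters match the input read backwards, each shifted +12: hanger reversed is regnah. Two steps: reverse the string, then apply a Caesar shift of +12.
On rider: reverse → redir; then shift: r+12=d, e+12=q, d+12=p, i+12=u, r+12=d.

dqpud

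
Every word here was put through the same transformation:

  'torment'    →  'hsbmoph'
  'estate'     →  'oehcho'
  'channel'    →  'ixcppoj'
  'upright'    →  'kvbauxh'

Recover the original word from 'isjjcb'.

t(19)→h(7) and o(14)→s(18) fit y≡3x+2 (mod 26); the inverse of 3 mod 26 is 9. This is an affine cipher: with a=0,…,z=25, each position x becomes (3x+2) mod 26.
Reversing it on isjjcb: i(8)→9·(8−2)≡2=c; s(18)→9·(18−2)≡14=o; j(9)→9·(9−2)≡11=l; j(9)→9·(9−2)≡11=l; c(2)→9·(2−2)≡0=a; b(1)→9·(1−2)≡17=r (all mod 26).

collar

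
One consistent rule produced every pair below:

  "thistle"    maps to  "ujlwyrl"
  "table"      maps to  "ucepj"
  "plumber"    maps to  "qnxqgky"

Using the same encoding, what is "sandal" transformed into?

In thistle: t→u is +1, h→j is +2, i→l is +3, s→w is +4 — the shift increases by 1 each position. Letter i (0-indexed) is shifted by i+1, so successive shifts are 1, 2, 3, ….
On sandal: s+1=t, a+2=c, n+3=q, d+4=h, a+5=f, l+6=r.

tcqhfr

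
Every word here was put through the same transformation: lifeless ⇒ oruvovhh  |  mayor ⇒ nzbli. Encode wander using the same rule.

Each pair mirrors across the alphabet (l↔o, i↔r, f↔u): positions sum to 25. Each letter is replaced by its mirror in the alphabet: a↔z, b↔y, c↔x, and so on (the Atbash cipher).
Applying it to wander: w↔d, a↔z, n↔m, d↔w, e↔v, r↔i.

dzmwvi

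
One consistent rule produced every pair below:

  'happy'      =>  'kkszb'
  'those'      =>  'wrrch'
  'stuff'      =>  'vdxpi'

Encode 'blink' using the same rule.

Shifts by position in happy: pos 0: h→k (+3), pos 1: a→k (+10), pos 2: p→s (+3), pos 3: p→z (+10) — repeating every 2. It's a Vigenère-style cipher with numeric key [3,10]: position i shifts by key[i mod 2].
Applying it to blink: b+3=e, l+10=v, i+3=l, n+10=x, k+3=n.

evlxn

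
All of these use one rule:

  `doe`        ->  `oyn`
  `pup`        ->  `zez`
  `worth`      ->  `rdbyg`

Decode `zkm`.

The word is reversed, then every letter is shifted forward by 10.
Decoding zkm: shift back: z−10=p, k−10=a, m−10=c → pac; then reverse → cap.

cap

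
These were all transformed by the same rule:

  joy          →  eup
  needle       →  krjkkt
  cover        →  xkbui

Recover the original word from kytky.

The output letters match the input read backwards, each shifted +6: joy reversed is yoj. Two steps: reverse the string, then apply a Caesar shift of +6.
Decoding kytky: shift back: k−6=e, y−6=s, t−6=n, k−6=e, y−6=s → esnes; then reverse → sense.

sense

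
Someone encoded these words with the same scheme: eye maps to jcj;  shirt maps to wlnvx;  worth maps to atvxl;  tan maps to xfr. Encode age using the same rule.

fkj

The shift depends on letter class: consonant y→c is +4, but vowel e→j is +5. Two shifts are in play — +5 for a/e/i/o/u, +4 for every other letter.
For age: a(vowel)+5=f, g(cons)+4=k, e(vowel)+5=j.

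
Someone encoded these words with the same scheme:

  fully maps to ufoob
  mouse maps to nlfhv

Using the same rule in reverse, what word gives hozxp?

slack

Each pair mirrors across the alphabet (f↔u, u↔f, l↔o): positions sum to 25. This is the alphabet-reversal cipher (Atbash): a becomes z, b becomes y, etc.
Reversing it on hozxp: h↔s, o↔l, z↔a, x↔c, p↔k.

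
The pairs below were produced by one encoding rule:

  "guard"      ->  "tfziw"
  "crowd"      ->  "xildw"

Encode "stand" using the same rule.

hgzmw

Each letter is replaced by its mirror in the alphabet: a↔z, b↔y, c↔x, and so on (the Atbash cipher).
On stand: s↔h, t↔g, a↔z, n↔m, d↔w.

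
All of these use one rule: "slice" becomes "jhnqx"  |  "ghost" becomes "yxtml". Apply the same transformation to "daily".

dqnfi

The output letters match the input read backwards, each shifted +5: slice reversed is ecils. Two steps: reverse the string, then apply a Caesar shift of +5.
For daily: reverse → yliad; then shift: y+5=d, l+5=q, i+5=n, a+5=f, d+5=i.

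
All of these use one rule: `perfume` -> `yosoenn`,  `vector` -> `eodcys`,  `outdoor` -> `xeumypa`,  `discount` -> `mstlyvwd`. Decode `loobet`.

census

The shifts repeat in a cycle of length 3: positions 0,1,… shift by +9, +10, +1, then the pattern repeats.
Undoing it on loobet: l−9=c, o−10=e, o−1=n, b−9=s, e−10=u, t−1=s.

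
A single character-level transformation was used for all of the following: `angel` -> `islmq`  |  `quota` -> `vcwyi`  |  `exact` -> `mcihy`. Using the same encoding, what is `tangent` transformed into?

The shift depends on letter class: consonant n→s is +5, but vowel a→i is +8. Two shifts are in play — +8 for a/e/i/o/u, +5 for every other letter.
Applying it to tangent: t(cons)+5=y, a(vowel)+8=i, n(cons)+5=s, g(cons)+5=l, e(vowel)+8=m, n(cons)+5=s, t(cons)+5=y.

yislmsy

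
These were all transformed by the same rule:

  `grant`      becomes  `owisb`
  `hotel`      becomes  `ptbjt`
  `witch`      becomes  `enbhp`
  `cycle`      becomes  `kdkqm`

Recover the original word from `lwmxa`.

Shifts by position in grant: pos 0: g→o (+8), pos 1: r→w (+5), pos 2: a→i (+8), pos 3: n→s (+5) — repeating every 2. A repeating key of period 2 is used — shifts +8, +5 over and over.
Undoing it on lwmxa: l−8=d, w−5=r, m−8=e, x−5=s, a−8=s.

dress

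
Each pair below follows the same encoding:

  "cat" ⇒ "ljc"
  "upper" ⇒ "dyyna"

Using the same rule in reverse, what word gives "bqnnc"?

sheet

It's a constant shift of +9 (ROT9).
Undoing it on bqnnc: b−9=s, q−9=h, n−9=e, n−9=e, c−9=t.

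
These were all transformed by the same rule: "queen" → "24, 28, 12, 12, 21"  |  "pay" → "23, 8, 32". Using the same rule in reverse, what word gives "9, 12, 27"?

bet

q is letter #17 and maps to 24: an offset of 7. Letters become their 1-based position plus 7 (so a→8, b→9, …).
Reversing it on 9, 12, 27: 9→(9−7)÷1=2=b, 12→(12−7)÷1=5=e, 27→(27−7)÷1=20=t.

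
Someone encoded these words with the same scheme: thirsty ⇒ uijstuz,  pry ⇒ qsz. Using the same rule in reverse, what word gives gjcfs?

Compare letters: t→u is +1, h→i is +1, i→j is +1 — a constant shift. This is a Caesar cipher with shift 1.
Undoing it on gjcfs: g−1=f, j−1=i, c−1=b, f−1=e, s−1=r.

fiber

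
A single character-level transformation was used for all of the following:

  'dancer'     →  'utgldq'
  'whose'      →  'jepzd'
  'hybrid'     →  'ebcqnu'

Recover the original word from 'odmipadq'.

leftover

d(3)→u(20) and a(0)→t(19) fit y≡9x+19 (mod 26); the inverse of 9 mod 26 is 3. This is an affine cipher: with a=0,…,z=25, each position x becomes (9x+19) mod 26.
Decoding odmipadq: o(14)→3·(14−19)≡11=l; d(3)→3·(3−19)≡4=e; m(12)→3·(12−19)≡5=f; i(8)→3·(8−19)≡19=t; p(15)→3·(15−19)≡14=o; a(0)→3·(0−19)≡21=v; d(3)→3·(3−19)≡4=e; q(16)→3·(16−19)≡17=r (all mod 26).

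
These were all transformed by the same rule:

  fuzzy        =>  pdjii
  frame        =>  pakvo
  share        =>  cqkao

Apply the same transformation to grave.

Shifts by position in fuzzy: pos 0: f→p (+10), pos 1: u→d (+9), pos 2: z→j (+10), pos 3: z→i (+9) — repeating every 2. A repeating key of period 2 is used — shifts +10, +9 over and over.
On grave: g+10=q, r+9=a, a+10=k, v+9=e, e+10=o.

qakeo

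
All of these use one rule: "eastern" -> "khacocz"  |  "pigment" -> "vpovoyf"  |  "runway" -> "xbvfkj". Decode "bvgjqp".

voyage

In eastern: e→k is +6, a→h is +7, s→a is +8, t→c is +9 — the shift increases by 1 each position. The shift increases by 1 at each position, starting from +6: 6, 7, 8, ….
Reversing it on bvgjqp: b−6=v, v−7=o, g−8=y, j−9=a, q−10=g, p−11=e.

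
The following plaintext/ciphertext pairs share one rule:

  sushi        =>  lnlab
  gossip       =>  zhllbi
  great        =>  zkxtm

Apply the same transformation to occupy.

hvvnir

Compare letters: s→l is +19, u→n is +19, s→l is +19 — a constant shift. This is a Caesar cipher with shift 19.
For occupy: o+19=h, c+19=v, c+19=v, u+19=n, p+19=i, y+19=r.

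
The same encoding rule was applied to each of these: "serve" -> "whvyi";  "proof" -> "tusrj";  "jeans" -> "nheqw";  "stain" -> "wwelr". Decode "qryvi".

mouse

Shifts by position in serve: pos 0: s→w (+4), pos 1: e→h (+3), pos 2: r→v (+4), pos 3: v→y (+3) — repeating every 2. It's a Vigenère-style cipher with numeric key [4,3]: position i shifts by key[i mod 2].
Reversing it on qryvi: q−4=m, r−3=o, y−4=u, v−3=s, i−4=e.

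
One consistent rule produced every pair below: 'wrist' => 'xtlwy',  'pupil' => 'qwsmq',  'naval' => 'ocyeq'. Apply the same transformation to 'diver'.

In wrist: w→x is +1, r→t is +2, i→l is +3, s→w is +4 — the shift increases by 1 each position. Each letter shifts forward by (position + 1), i.e. 1, 2, 3, … — the shift grows by one for each successive letter.
For diver: d+1=e, i+2=k, v+3=y, e+4=i, r+5=w.

ekyiw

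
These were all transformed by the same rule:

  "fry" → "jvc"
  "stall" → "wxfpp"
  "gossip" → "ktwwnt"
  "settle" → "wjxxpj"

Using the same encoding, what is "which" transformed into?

alngl

The shift depends on letter class: consonant f→j is +4, but vowel a→f is +5. Vowels shift forward by 5 and consonants shift forward by 4.
Applying it to which: w(cons)+4=a, h(cons)+4=l, i(vowel)+5=n, c(cons)+4=g, h(cons)+4=l.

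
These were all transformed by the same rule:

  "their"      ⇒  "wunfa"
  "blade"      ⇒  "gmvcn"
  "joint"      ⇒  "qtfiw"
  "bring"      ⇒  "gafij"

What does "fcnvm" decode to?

t(19)→w(22) and h(7)→u(20) fit y≡11x+21 (mod 26); the inverse of 11 mod 26 is 19. Each letter's alphabet position (a=0..z=25) is mapped through 11·x+21 mod 26 — an affine cipher.
Reversing it on fcnvm: f(5)→19·(5−21)≡8=i; c(2)→19·(2−21)≡3=d; n(13)→19·(13−21)≡4=e; v(21)→19·(21−21)≡0=a; m(12)→19·(12−21)≡11=l (all mod 26).

ideal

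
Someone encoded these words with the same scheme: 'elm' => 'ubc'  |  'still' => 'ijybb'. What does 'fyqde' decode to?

Compare letters: e→u is +16, l→b is +16, m→c is +16 — a constant shift. Each letter is shifted forward by 16 in the alphabet (a Caesar shift of +16).
Reversing it on fyqde: f−16=p, y−16=i, q−16=a, d−16=n, e−16=o.

piano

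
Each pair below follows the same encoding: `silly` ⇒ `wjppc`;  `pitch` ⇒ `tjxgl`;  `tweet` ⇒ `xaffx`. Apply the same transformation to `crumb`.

gvvqf

The shift depends on letter class: consonant s→w is +4, but vowel i→j is +1. Vowels shift forward by 1 and consonants shift forward by 4.
Applying it to crumb: c(cons)+4=g, r(cons)+4=v, u(vowel)+1=v, m(cons)+4=q, b(cons)+4=f.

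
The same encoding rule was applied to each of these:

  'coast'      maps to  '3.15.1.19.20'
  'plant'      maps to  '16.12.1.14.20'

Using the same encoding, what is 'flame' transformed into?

c is letter #3 and maps to 3: an offset of 0. Letters become their 1-indexed alphabet positions: a=1 … z=26.
For flame: f=6→6, l=12→12, a=1→1, m=13→13, e=5→5.

6.12.1.13.5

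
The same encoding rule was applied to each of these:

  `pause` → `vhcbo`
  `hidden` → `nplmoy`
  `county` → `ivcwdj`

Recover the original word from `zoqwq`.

In pause: p→v is +6, a→h is +7, u→c is +8, s→b is +9 — the shift increases by 1 each position. Each letter shifts forward by (position + 6), i.e. 6, 7, 8, … — the shift grows by one for each successive letter.
Decoding zoqwq: z−6=t, o−7=h, q−8=i, w−9=n, q−10=g.

thing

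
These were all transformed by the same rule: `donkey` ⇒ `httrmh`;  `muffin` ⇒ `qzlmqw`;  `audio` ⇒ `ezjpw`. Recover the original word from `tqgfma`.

player

The shift increases by 1 at each position, starting from +4: 4, 5, 6, ….
Reversing it on tqgfma: t−4=p, q−5=l, g−6=a, f−7=y, m−8=e, a−9=r.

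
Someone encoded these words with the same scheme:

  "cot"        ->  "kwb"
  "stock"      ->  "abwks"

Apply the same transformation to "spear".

axmiz

Every letter moves 8 places later in the alphabet, wrapping around z→a.
For spear: s+8=a, p+8=x, e+8=m, a+8=i, r+8=z.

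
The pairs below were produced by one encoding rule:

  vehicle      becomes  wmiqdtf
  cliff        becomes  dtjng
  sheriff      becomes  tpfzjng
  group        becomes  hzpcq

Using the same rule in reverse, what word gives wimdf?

valve

Shifts by position in vehicle: pos 0: v→w (+1), pos 1: e→m (+8), pos 2: h→i (+1), pos 3: i→q (+8) — repeating every 2. It's a Vigenère-style cipher with numeric key [1,8]: position i shifts by key[i mod 2].
Reversing it on wimdf: w−1=v, i−8=a, m−1=l, d−8=v, f−1=e.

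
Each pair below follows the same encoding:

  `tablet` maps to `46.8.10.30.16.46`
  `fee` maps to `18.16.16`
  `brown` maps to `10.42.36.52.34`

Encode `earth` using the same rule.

t(#20)→46 and a(#1)→8: differences scale by 2, so n = 2·pos + 6. With a=1..z=26, the number is 2·pos + 6.
For earth: e=5→16, a=1→8, r=18→42, t=20→46, h=8→22.

16.8.42.46.22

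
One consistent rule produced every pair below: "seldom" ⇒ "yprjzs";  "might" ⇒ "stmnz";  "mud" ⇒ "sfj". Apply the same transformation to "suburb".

The rule splits by letter class: vowels +11, consonants +6.
Applying it to suburb: s(cons)+6=y, u(vowel)+11=f, b(cons)+6=h, u(vowel)+11=f, r(cons)+6=x, b(cons)+6=h.

yfhfxh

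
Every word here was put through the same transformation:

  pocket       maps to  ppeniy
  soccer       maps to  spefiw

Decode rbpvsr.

ransom

In pocket: p→p is +0, o→p is +1, c→e is +2, k→n is +3 — the shift increases by 1 each position. The shift increases by 1 at each position, starting from +0: 0, 1, 2, ….
Undoing it on rbpvsr: r−0=r, b−1=a, p−2=n, v−3=s, s−4=o, r−5=m.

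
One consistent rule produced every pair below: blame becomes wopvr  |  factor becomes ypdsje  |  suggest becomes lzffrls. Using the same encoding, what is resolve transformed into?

b(1)→w(22) and l(11)→o(14) fit y≡7x+15 (mod 26); the inverse of 7 mod 26 is 15. Each letter's alphabet position (a=0..z=25) is mapped through 7·x+15 mod 26 — an affine cipher.
On resolve: r(17)→7·17+15≡4=e; e(4)→7·4+15≡17=r; s(18)→7·18+15≡11=l; o(14)→7·14+15≡9=j; l(11)→7·11+15≡14=o; v(21)→7·21+15≡6=g; e(4)→7·4+15≡17=r (all mod 26).

erljogr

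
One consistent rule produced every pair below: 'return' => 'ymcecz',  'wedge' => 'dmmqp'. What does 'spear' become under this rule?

The shift increases by 1 at each position, starting from +7: 7, 8, 9, ….
On spear: s+7=z, p+8=x, e+9=n, a+10=k, r+11=c.

zxnkc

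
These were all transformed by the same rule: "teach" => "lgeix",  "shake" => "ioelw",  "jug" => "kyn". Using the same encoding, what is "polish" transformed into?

Read the word backwards and shift each letter +4.
Applying it to polish: reverse → hsilop; then shift: h+4=l, s+4=w, i+4=m, l+4=p, o+4=s, p+4=t.

lwmpst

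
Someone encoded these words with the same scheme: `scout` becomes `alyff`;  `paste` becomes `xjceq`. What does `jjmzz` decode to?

bacon

Each letter shifts forward by (position + 8), i.e. 8, 9, 10, … — the shift grows by one for each successive letter.
Undoing it on jjmzz: j−8=b, j−9=a, m−10=c, z−11=o, z−12=n.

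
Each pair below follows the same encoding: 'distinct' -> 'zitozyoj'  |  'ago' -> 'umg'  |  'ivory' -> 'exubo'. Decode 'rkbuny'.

The output letters match the input read backwards, each shifted +6: distinct reversed is tcnitsid. Read the word backwards and shift each letter +6.
Decoding rkbuny: shift back: r−6=l, k−6=e, b−6=v, u−6=o, n−6=h, y−6=s → levohs; then reverse → shovel.

shovel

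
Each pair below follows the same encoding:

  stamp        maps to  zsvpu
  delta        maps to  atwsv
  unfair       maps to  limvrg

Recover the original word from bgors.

s(18)→z(25) and t(19)→s(18) fit y≡19x+21 (mod 26); the inverse of 19 mod 26 is 11. Each letter's alphabet position (a=0..z=25) is mapped through 19·x+21 mod 26 — an affine cipher.
Undoing it on bgors: b(1)→11·(1−21)≡14=o; g(6)→11·(6−21)≡17=r; o(14)→11·(14−21)≡1=b; r(17)→11·(17−21)≡8=i; s(18)→11·(18−21)≡19=t (all mod 26).

orbit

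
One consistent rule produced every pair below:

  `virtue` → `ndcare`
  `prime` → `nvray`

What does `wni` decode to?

The word is reversed, then every letter is shifted forward by 9.
Undoing it on wni: shift back: w−9=n, n−9=e, i−9=z → nez; then reverse → zen.

zen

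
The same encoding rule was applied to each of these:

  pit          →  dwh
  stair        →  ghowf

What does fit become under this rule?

Compare letters: p→d is +14, i→w is +14, t→h is +14 — a constant shift. It's a constant shift of +14 (ROT14).
For fit: f+14=t, i+14=w, t+14=h.

twh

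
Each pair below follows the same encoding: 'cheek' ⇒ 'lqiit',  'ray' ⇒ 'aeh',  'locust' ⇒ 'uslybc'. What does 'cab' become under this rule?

The shift depends on letter class: consonant c→l is +9, but vowel e→i is +4. Two shifts are in play — +4 for a/e/i/o/u, +9 for every other letter.
On cab: c(cons)+9=l, a(vowel)+4=e, b(cons)+9=k.

lek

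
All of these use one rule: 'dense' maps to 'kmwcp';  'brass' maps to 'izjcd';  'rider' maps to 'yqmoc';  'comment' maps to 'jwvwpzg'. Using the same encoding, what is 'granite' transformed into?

nzjxtfr

In dense: d→k is +7, e→m is +8, n→w is +9, s→c is +10 — the shift increases by 1 each position. The shift increases by 1 at each position, starting from +7: 7, 8, 9, ….
For granite: g+7=n, r+8=z, a+9=j, n+10=x, i+11=t, t+12=f, e+13=r.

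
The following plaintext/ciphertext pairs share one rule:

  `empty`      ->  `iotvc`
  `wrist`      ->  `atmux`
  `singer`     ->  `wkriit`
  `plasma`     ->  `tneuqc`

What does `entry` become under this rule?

ipxtc

Shifts by position in empty: pos 0: e→i (+4), pos 1: m→o (+2), pos 2: p→t (+4), pos 3: t→v (+2) — repeating every 2. The shifts repeat in a cycle of length 2: positions 0,1,… shift by +4, +2, then the pattern repeats.
Applying it to entry: e+4=i, n+2=p, t+4=x, r+2=t, y+4=c.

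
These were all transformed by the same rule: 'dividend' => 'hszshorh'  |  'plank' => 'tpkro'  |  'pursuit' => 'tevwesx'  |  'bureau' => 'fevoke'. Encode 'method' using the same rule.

The shift depends on letter class: consonant d→h is +4, but vowel i→s is +10. Vowels shift forward by 10 and consonants shift forward by 4.
On method: m(cons)+4=q, e(vowel)+10=o, t(cons)+4=x, h(cons)+4=l, o(vowel)+10=y, d(cons)+4=h.

qoxlyh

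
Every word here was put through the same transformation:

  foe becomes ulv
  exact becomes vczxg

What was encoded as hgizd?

straw

Each pair mirrors across the alphabet (f↔u, o↔l, e↔v): positions sum to 25. Each letter is replaced by its mirror in the alphabet: a↔z, b↔y, c↔x, and so on (the Atbash cipher).
Undoing it on hgizd: h↔s, g↔t, i↔r, z↔a, d↔w.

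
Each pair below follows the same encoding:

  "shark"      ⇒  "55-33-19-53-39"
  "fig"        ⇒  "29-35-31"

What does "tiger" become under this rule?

s(#19)→55 and h(#8)→33: differences scale by 2, so n = 2·pos + 17. With a=1..z=26, the number is 2·pos + 17.
For tiger: t=20→57, i=9→35, g=7→31, e=5→27, r=18→53.

57-35-31-27-53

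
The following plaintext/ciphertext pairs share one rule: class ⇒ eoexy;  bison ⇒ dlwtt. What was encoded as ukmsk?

shine

Letter i (0-indexed) is shifted by i+2, so successive shifts are 2, 3, 4, ….
Decoding ukmsk: u−2=s, k−3=h, m−4=i, s−5=n, k−6=e.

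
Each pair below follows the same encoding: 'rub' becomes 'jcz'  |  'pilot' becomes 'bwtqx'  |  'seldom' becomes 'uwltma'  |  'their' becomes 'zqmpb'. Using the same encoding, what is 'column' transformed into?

The output letters match the input read backwards, each shifted +8: rub reversed is bur. Two steps: reverse the string, then apply a Caesar shift of +8.
Applying it to column: reverse → nmuloc; then shift: n+8=v, m+8=u, u+8=c, l+8=t, o+8=w, c+8=k.

vuctwk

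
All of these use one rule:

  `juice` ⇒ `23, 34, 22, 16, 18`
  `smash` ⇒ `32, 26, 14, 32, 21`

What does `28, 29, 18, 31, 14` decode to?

j is letter #10 and maps to 23: an offset of 13. Letters become their 1-based position plus 13 (so a→14, b→15, …).
Undoing it on 28, 29, 18, 31, 14: 28→(28−13)÷1=15=o, 29→(29−13)÷1=16=p, 18→(18−13)÷1=5=e, 31→(31−13)÷1=18=r, 14→(14−13)÷1=1=a.

opera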